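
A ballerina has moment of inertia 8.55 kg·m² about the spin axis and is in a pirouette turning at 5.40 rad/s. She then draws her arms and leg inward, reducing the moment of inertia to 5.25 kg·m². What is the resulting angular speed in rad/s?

With no external torque about the axis, L is conserved: I₁ω₁ = I₂ω₂.
ω₂ = I₁ω₁ / I₂ = (8.550)(5.40 rad/s) / (5.250) = 8.794 rad/s.

ω₂ ≈ 8.79 rad/s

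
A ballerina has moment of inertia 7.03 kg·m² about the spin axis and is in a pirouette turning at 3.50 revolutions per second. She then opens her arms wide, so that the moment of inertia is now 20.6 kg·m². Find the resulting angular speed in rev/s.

ω₂ ≈ 1.19 rev/s

No external torque acts about the spin axis, so angular momentum is conserved.
ω₂ = I₁ω₁ / I₂ = (7.030)(3.50 rev/s) / (20.60) = 1.194 rev/s.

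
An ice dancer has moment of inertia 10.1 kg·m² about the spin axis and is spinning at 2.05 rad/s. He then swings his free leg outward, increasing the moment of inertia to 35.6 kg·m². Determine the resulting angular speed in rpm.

ω₂ ≈ 5.55 rpm

No external torque acts about the spin axis, so angular momentum is conserved.
ω₂ = I₁ω₁ / I₂ = (10.10)(2.05 rad/s) / (35.60) = 0.5816 rad/s = 5.554 rpm.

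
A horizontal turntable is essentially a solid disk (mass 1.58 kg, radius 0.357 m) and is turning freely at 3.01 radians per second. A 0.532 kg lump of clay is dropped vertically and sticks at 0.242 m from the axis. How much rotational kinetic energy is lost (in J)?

energy lost ≈ 0.108 J

No external torque acts about the axis; L_before = L_after.
I_p = ½(1.58)(0.357)² = 0.1007 kg·m².
Added inertia Σmr² = (0.532)(0.242)² = 0.03116 kg·m²; I_f = 0.1007 + 0.03116 = 0.1318 kg·m².
ω_f = I_p ω_i / I_f = (0.1007)(3.01) / 0.1318 = 2.299 rad/s.
KE_i = ½(0.1007)(3.010 rad/s)² = 0.4561 J; KE_f = ½(0.1318)(2.299)² = 0.3483 J.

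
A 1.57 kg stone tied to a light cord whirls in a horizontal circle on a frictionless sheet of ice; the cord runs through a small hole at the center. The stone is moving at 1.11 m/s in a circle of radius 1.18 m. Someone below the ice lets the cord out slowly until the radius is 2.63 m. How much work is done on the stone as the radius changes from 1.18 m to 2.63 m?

W ≈ -0.772 J

The only horizontal force on the mass is along the cord (radial), so it exerts no torque about the hole and angular momentum m v r is conserved.
v₂ = v₁ r₁ / r₂ = (1.11)(1.18) / (2.63) = 0.4980 m/s.
W = ΔKE = ½m(v₂² − v₁²) = -0.7725 J.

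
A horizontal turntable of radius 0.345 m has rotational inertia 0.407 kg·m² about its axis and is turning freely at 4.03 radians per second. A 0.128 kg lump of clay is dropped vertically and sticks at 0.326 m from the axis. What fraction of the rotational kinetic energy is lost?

The added mass arrives with no angular momentum about the axis, and any external torque about the axis is negligible, so the system's angular momentum is conserved.
Added inertia Σmr² = (0.128)(0.326)² = 0.01360 kg·m²; I_f = 0.4070 + 0.01360 = 0.4206 kg·m².
ω_f = I_p ω_i / I_f = (0.4070)(4.03) / 0.4206 = 3.900 rad/s.
KE_i = ½(0.4070)(4.030 rad/s)² = 3.305 J; KE_f = ½(0.4206)(3.900)² = 3.198 J.
Fraction lost = 0.03234.

fraction ≈ 0.0323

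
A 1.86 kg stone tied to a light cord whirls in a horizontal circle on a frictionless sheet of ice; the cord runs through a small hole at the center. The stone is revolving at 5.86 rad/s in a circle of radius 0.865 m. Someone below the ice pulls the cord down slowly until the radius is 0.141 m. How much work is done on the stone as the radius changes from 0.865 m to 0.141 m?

The constraining force is radial, so m r² ω about the center is conserved.
ω₂ = ω₁ (r₁/r₂)² = (5.86)(0.865/0.141)² = 220.5 rad/s.
W = ΔKE = ½m(v₂² − v₁²) = 875.4 J.

W ≈ 875 J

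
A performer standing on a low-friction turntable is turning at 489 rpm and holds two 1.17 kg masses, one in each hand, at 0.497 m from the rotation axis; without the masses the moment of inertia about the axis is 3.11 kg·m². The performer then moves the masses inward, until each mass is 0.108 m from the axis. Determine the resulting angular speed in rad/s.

No external torque acts about the spin axis, so angular momentum is conserved.
I₁ = 3.11 + 2(1.17)(0.497)² = 3.688 kg·m²; I₂ = 3.11 + 2(1.17)(0.108)² = 3.137 kg·m².
ω₂ = I₁ω₁ / I₂ = (3.688)(489 rpm) / (3.137) = 574.8 rpm = 60.20 rad/s.

ω₂ ≈ 60.2 rad/s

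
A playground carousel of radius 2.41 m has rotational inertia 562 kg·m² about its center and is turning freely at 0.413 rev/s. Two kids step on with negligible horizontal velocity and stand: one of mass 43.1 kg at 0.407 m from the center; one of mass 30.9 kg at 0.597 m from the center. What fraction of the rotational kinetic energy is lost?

fraction ≈ 0.0313

No external torque acts about the center; L_before = L_after.
Added inertia Σmr² = (43.1)(0.407)² + (30.9)(0.597)² = 18.15 kg·m²; I_f = 562.0 + 18.15 = 580.2 kg·m².
ω_f = I_p ω_i / I_f = (562.0)(0.413) / 580.2 = 0.4001 rev/s.
KE_i = ½(562.0)(2.595 rad/s)² = 1892 J; KE_f = ½(580.2)(2.514)² = 1833 J.
Fraction lost = 0.03129.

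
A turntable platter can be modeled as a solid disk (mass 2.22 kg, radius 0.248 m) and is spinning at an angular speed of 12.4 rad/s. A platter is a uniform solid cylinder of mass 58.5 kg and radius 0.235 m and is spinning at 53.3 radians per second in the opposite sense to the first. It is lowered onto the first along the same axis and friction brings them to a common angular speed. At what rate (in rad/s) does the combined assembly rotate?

|ω_f| ≈ 50.6 rad/s

The coupling torques are internal; angular momentum about the shared axis is conserved.
Moments of inertia: I_A = ½(2.22)(0.248)² = 0.06827 kg·m²; I_B = ½(58.5)(0.235)² = 1.615 kg·m².
Taking A's sense as positive: L = (0.06827)(12.4) − (1.615)(53.3) = -85.25 kg·m²·rad/s.
Combined I = 0.06827 + 1.615 = 1.684 kg·m².
ω_f = L / I = -85.25 / 1.684 = -50.64 rad/s.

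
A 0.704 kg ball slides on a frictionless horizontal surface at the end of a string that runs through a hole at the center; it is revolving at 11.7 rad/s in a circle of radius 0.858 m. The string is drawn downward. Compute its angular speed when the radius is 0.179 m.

The constraining force is radial, so m r² ω about the center is conserved.
ω₂ = ω₁ (r₁/r₂)² = (11.7)(0.858/0.179)² = 268.8 rad/s.

ω₂ ≈ 269 rad/s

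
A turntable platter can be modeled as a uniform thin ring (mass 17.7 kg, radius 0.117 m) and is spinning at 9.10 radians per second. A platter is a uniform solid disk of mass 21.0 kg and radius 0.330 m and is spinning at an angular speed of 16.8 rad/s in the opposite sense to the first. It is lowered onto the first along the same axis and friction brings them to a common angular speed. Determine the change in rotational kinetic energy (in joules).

ΔKE ≈ -67.1 J

No external torque acts about the common axis, so total angular momentum is conserved.
Moments of inertia: I_A = (17.7)(0.117)² = 0.2423 kg·m²; I_B = ½(21.0)(0.330)² = 1.143 kg·m².
Taking A's sense as positive: L = (0.2423)(9.10) − (1.143)(16.8) = -17.01 kg·m²·rad/s.
Combined I = 0.2423 + 1.143 = 1.386 kg·m².
ω_f = L / I = -17.01 / 1.386 = -12.27 rad/s.
KE_i = ½ΣIω² = 171.4 J; KE_f = ½(1.386)(12.27)² = 104.3 J.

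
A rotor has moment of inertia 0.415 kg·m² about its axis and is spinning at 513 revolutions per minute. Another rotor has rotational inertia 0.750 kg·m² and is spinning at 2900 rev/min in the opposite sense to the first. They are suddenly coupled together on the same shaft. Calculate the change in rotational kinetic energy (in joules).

No external torque acts about the common axis, so total angular momentum is conserved.
Taking A's sense as positive: L = (0.4150)(513) − (0.7500)(2900) = -1962 kg·m²·rpm.
Combined I = 0.4150 + 0.7500 = 1.165 kg·m².
ω_f = L / I = -1962 / 1.165 = -1684 rpm.
KE_i = ½ΣIω² = 35180 J; KE_f = ½(1.165)(176.4)² = 18120 J.

ΔKE ≈ -17100 J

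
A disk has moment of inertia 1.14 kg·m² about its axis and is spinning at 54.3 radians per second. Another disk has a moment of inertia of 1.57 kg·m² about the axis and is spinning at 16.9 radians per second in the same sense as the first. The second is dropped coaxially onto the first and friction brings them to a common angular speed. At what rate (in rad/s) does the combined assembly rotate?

The coupling torques are internal; angular momentum about the shared axis is conserved.
Taking A's sense as positive: L = (1.140)(54.3) + (1.570)(16.9) = 88.43 kg·m²·rad/s.
Combined I = 1.140 + 1.570 = 2.710 kg·m².
ω_f = L / I = 88.43 / 2.710 = 32.63 rad/s.

|ω_f| ≈ 32.6 rad/s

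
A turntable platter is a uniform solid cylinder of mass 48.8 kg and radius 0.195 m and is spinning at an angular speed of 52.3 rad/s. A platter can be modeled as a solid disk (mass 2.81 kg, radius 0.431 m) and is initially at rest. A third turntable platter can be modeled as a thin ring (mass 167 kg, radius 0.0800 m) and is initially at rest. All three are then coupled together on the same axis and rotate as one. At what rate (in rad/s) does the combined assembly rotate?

|ω_f| ≈ 21.5 rad/s

No external torque acts about the common axis, so total angular momentum is conserved.
Moments of inertia: I_A = ½(48.8)(0.195)² = 0.9278 kg·m²; I_B = ½(2.81)(0.431)² = 0.2610 kg·m²; I_C = (167)(0.0800)² = 1.069 kg·m².
Taking A's sense as positive: L = (0.9278)(52.3) = 48.52 kg·m²·rad/s.
Combined I = 0.9278 + 0.2610 + 1.069 = 2.258 kg·m².
ω_f = L / I = 48.52 / 2.258 = 21.49 rad/s.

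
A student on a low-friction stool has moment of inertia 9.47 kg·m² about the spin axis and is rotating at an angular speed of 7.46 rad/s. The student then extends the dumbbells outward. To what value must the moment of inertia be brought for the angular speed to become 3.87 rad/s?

I₂ ≈ 18.3 kg·m²

No external torque acts about the spin axis, so angular momentum is conserved.
I₂ = I₁ω₁ / ω₂ = (9.47)(7.46) / (3.87) = 18.25 kg·m².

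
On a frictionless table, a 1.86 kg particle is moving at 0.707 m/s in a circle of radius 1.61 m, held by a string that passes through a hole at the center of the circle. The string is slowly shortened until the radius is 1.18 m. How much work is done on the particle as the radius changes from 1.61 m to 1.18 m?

The only horizontal force on the mass is along the cord (radial), so it exerts no torque about the hole and angular momentum m v r is conserved.
v₂ = v₁ r₁ / r₂ = (0.707)(1.61) / (1.18) = 0.9646 m/s.
W = ΔKE = ½m(v₂² − v₁²) = 0.4005 J.

W ≈ 0.401 J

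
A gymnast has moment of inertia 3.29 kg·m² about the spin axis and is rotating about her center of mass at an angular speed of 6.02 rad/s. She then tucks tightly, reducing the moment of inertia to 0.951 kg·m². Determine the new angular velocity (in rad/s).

With no external torque about the axis, L is conserved: I₁ω₁ = I₂ω₂.
ω₂ = I₁ω₁ / I₂ = (3.290)(6.02 rad/s) / (0.9510) = 20.83 rad/s.

ω₂ ≈ 20.8 rad/s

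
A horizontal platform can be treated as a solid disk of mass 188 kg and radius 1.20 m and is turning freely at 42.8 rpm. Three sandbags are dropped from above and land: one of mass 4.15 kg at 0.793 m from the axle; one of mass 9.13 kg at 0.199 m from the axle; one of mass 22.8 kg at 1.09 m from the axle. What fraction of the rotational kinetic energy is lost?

fraction ≈ 0.182

No external torque acts about the axle; L_before = L_after.
I_p = ½(188)(1.20)² = 135.4 kg·m².
Added inertia Σmr² = (4.15)(0.793)² + (9.13)(0.199)² + (22.8)(1.09)² = 30.06 kg·m²; I_f = 135.4 + 30.06 = 165.4 kg·m².
ω_f = I_p ω_i / I_f = (135.4)(42.8) / 165.4 = 35.02 rpm.
KE_i = ½(135.4)(4.482 rad/s)² = 1360 J; KE_f = ½(165.4)(3.668)² = 1113 J.
Fraction lost = 0.1817.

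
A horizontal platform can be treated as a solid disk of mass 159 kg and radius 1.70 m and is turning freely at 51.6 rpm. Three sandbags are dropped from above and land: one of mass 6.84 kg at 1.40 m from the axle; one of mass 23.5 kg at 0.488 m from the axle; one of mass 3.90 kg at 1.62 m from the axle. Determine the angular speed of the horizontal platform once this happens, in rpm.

ω_f ≈ 45.8 rpm

No external torque acts about the axle; L_before = L_after.
I_p = ½(159)(1.70)² = 229.8 kg·m².
Added inertia Σmr² = (6.84)(1.40)² + (23.5)(0.488)² + (3.90)(1.62)² = 29.24 kg·m²; I_f = 229.8 + 29.24 = 259.0 kg·m².
ω_f = I_p ω_i / I_f = (229.8)(51.6) / 259.0 = 45.77 rpm.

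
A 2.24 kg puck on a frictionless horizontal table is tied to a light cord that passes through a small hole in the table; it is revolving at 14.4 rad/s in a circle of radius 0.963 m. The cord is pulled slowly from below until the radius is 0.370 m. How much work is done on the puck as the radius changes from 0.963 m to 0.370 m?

W ≈ 1240 J

No torque about the axis ⇒ m r₁² ω₁ = m r₂² ω₂.
ω₂ = ω₁ (r₁/r₂)² = (14.4)(0.963/0.370)² = 97.55 rad/s.
W = ΔKE = ½m(v₂² − v₁²) = 1244 J.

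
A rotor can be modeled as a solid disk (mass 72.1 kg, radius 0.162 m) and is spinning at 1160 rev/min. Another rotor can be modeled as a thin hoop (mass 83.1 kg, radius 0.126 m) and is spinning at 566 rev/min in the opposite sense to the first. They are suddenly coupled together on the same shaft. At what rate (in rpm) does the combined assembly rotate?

|ω_f| ≈ 155 rpm

No external torque acts about the common axis, so total angular momentum is conserved.
Moments of inertia: I_A = ½(72.1)(0.162)² = 0.9461 kg·m²; I_B = (83.1)(0.126)² = 1.319 kg·m².
Taking A's sense as positive: L = (0.9461)(1160) − (1.319)(566) = 350.8 kg·m²·rpm.
Combined I = 0.9461 + 1.319 = 2.265 kg·m².
ω_f = L / I = 350.8 / 2.265 = 154.8 rpm.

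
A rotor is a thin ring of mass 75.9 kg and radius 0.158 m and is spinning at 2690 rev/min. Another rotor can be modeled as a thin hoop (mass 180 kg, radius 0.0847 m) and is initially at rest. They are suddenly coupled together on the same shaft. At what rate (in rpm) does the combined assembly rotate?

|ω_f| ≈ 1600 rpm

No external torque acts about the common axis, so total angular momentum is conserved.
Moments of inertia: I_A = (75.9)(0.158)² = 1.895 kg·m²; I_B = (180)(0.0847)² = 1.291 kg·m².
Taking A's sense as positive: L = (1.895)(2690) = 5097 kg·m²·rpm.
Combined I = 1.895 + 1.291 = 3.186 kg·m².
ω_f = L / I = 5097 / 3.186 = 1600 rpm.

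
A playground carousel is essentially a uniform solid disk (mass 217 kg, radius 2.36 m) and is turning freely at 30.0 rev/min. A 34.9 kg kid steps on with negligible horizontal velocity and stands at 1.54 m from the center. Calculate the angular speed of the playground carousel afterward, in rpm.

No external torque acts about the center; L_before = L_after.
I_p = ½(217)(2.36)² = 604.3 kg·m².
Added inertia Σmr² = (34.9)(1.54)² = 82.77 kg·m²; I_f = 604.3 + 82.77 = 687.1 kg·m².
ω_f = I_p ω_i / I_f = (604.3)(30.0) / 687.1 = 26.39 rpm.

ω_f ≈ 26.4 rpm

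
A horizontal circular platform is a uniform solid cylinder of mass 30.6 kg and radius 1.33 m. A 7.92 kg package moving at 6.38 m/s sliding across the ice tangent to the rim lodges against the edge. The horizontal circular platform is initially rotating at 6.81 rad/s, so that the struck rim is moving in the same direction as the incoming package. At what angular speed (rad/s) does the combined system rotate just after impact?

The axle reaction passes through the central axle and exerts no torque about it; angular momentum about the central axle is conserved through the impact.
I_p = ½(30.6)(1.33)² = 27.06 kg·m². Taking the sense of the package's angular momentum as positive, L_{package} = m v R = (7.92)(6.38)(1.33) = 67.20 kg·m²/s.
L_i = +I_p ω_p + m v R = +(27.06)(6.81) + 67.20 = 251.5 kg·m²/s.
After sticking, I_f = I_p + m R² = 27.06 + (7.92)(1.33)² = 41.07 kg·m².
ω_f = L_i / I_f = 251.5 / 41.07 = 6.123 rad/s.

|ω_f| ≈ 6.12 rad/s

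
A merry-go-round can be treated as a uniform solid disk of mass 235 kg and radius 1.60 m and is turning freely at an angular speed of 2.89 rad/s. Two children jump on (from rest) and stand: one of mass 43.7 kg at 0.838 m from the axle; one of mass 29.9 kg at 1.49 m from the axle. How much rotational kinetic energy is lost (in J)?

energy lost ≈ 306 J

No external torque acts about the axle; L_before = L_after.
I_p = ½(235)(1.60)² = 300.8 kg·m².
Added inertia Σmr² = (43.7)(0.838)² + (29.9)(1.49)² = 97.07 kg·m²; I_f = 300.8 + 97.07 = 397.9 kg·m².
ω_f = I_p ω_i / I_f = (300.8)(2.89) / 397.9 = 2.185 rad/s.
KE_i = ½(300.8)(2.890 rad/s)² = 1256 J; KE_f = ½(397.9)(2.185)² = 949.7 J.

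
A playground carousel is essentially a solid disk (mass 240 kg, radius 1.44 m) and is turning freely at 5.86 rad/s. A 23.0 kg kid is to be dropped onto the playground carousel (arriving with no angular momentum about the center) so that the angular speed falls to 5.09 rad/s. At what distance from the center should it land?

r ≈ 1.28 m

No external torque acts about the center; L_before = L_after.
I_p = ½(240)(1.44)² = 248.8 kg·m².
I_p ω_i = (I_p + m r²) ω_f ⇒ m r² = I_p(ω_i/ω_f − 1) = 248.8(5.86/5.09 − 1) = 37.64 kg·m².
r = √(37.64/23.0) = 1.279 m.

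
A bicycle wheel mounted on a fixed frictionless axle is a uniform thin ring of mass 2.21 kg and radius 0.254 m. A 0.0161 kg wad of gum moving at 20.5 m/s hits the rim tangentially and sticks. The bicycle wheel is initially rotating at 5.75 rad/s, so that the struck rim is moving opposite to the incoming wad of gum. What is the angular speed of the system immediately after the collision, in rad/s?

The axle reaction passes through the axle and exerts no torque about it; angular momentum about the axle is conserved through the impact.
I_p = (2.21)(0.254)² = 0.1426 kg·m². Taking the sense of the wad of gum's angular momentum as positive, L_{wad} = m v R = (0.0161)(20.5)(0.254) = 0.08383 kg·m²/s.
L_i = −I_p ω_p + m v R = −(0.1426)(5.75) + 0.08383 = -0.7360 kg·m²/s.
After sticking, I_f = I_p + m R² = 0.1426 + (0.0161)(0.254)² = 0.1436 kg·m².
ω_f = L_i / I_f = -0.7360 / 0.1436 = -5.125 rad/s.

|ω_f| ≈ 5.12 rad/s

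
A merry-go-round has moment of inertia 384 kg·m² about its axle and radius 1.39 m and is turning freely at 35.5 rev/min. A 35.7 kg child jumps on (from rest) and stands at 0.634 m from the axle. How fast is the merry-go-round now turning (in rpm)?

No external torque acts about the axle; L_before = L_after.
Added inertia Σmr² = (35.7)(0.634)² = 14.35 kg·m²; I_f = 384.0 + 14.35 = 398.3 kg·m².
ω_f = I_p ω_i / I_f = (384.0)(35.5) / 398.3 = 34.22 rpm.

ω_f ≈ 34.2 rpm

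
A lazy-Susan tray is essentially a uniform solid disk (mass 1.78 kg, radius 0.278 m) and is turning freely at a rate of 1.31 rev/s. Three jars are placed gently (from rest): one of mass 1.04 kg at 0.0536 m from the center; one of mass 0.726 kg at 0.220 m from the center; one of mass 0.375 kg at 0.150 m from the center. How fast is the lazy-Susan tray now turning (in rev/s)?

ω_f ≈ 0.781 rev/s

The added mass arrives with no angular momentum about the center, and any external torque about the center is negligible, so the system's angular momentum is conserved.
I_p = ½(1.78)(0.278)² = 0.06878 kg·m².
Added inertia Σmr² = (1.04)(0.0536)² + (0.726)(0.220)² + (0.375)(0.150)² = 0.04656 kg·m²; I_f = 0.06878 + 0.04656 = 0.1153 kg·m².
ω_f = I_p ω_i / I_f = (0.06878)(1.31) / 0.1153 = 0.7812 rev/s.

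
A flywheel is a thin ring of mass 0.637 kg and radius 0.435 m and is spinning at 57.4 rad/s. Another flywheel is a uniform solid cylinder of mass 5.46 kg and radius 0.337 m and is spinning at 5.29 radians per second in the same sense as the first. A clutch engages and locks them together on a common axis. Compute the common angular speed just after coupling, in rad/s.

|ω_f| ≈ 19.9 rad/s

No external torque acts about the common axis, so total angular momentum is conserved.
Moments of inertia: I_A = (0.637)(0.435)² = 0.1205 kg·m²; I_B = ½(5.46)(0.337)² = 0.3100 kg·m².
Taking A's sense as positive: L = (0.1205)(57.4) + (0.3100)(5.29) = 8.559 kg·m²·rad/s.
Combined I = 0.1205 + 0.3100 = 0.4306 kg·m².
ω_f = L / I = 8.559 / 0.4306 = 19.88 rad/s.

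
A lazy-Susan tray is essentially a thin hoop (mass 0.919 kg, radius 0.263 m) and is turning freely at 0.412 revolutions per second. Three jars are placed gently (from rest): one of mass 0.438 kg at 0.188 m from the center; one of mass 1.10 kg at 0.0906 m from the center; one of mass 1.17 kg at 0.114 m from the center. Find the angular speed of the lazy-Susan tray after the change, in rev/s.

The added mass arrives with no angular momentum about the center, and any external torque about the center is negligible, so the system's angular momentum is conserved.
I_p = (0.919)(0.263)² = 0.06357 kg·m².
Added inertia Σmr² = (0.438)(0.188)² + (1.10)(0.0906)² + (1.17)(0.114)² = 0.03972 kg·m²; I_f = 0.06357 + 0.03972 = 0.1033 kg·m².
ω_f = I_p ω_i / I_f = (0.06357)(0.412) / 0.1033 = 0.2536 rev/s.

ω_f ≈ 0.254 rev/s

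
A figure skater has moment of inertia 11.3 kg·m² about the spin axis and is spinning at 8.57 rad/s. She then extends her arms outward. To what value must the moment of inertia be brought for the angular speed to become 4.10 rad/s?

I₂ ≈ 23.6 kg·m²

With no external torque about the axis, L is conserved: I₁ω₁ = I₂ω₂.
I₂ = I₁ω₁ / ω₂ = (11.3)(8.57) / (4.10) = 23.62 kg·m².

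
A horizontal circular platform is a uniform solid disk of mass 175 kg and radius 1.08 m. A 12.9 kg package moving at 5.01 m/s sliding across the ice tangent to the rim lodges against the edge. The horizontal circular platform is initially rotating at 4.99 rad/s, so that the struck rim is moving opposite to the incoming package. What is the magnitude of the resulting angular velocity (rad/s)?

|ω_f| ≈ 3.75 rad/s

About the central axle the impulsive forces during the collision are internal, so angular momentum about that axis is conserved.
I_p = ½(175)(1.08)² = 102.1 kg·m². Taking the sense of the package's angular momentum as positive, L_{package} = m v R = (12.9)(5.01)(1.08) = 69.80 kg·m²/s.
L_i = −I_p ω_p + m v R = −(102.1)(4.99) + 69.80 = -439.5 kg·m²/s.
After sticking, I_f = I_p + m R² = 102.1 + (12.9)(1.08)² = 117.1 kg·m².
ω_f = L_i / I_f = -439.5 / 117.1 = -3.753 rad/s.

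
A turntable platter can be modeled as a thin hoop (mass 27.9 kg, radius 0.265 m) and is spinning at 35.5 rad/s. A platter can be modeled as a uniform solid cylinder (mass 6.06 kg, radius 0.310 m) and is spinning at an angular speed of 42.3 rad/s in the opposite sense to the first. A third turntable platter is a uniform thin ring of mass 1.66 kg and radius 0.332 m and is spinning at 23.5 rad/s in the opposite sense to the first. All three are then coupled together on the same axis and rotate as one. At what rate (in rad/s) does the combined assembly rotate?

|ω_f| ≈ 21.8 rad/s

The coupling torques are internal; angular momentum about the shared axis is conserved.
Moments of inertia: I_A = (27.9)(0.265)² = 1.959 kg·m²; I_B = ½(6.06)(0.310)² = 0.2912 kg·m²; I_C = (1.66)(0.332)² = 0.1830 kg·m².
Taking A's sense as positive: L = (1.959)(35.5) − (0.2912)(42.3) − (0.1830)(23.5) = 52.94 kg·m²·rad/s.
Combined I = 1.959 + 0.2912 + 0.1830 = 2.433 kg·m².
ω_f = L / I = 52.94 / 2.433 = 21.75 rad/s.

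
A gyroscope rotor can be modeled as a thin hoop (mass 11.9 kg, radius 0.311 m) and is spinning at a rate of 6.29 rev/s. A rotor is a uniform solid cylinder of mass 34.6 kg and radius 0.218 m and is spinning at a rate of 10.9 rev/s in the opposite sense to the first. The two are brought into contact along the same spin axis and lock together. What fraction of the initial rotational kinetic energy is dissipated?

The coupling torques are internal; angular momentum about the shared axis is conserved.
Moments of inertia: I_A = (11.9)(0.311)² = 1.151 kg·m²; I_B = ½(34.6)(0.218)² = 0.8222 kg·m².
Taking A's sense as positive: L = (1.151)(6.29) − (0.8222)(10.9) = -1.722 kg·m²·rev/s.
Combined I = 1.151 + 0.8222 = 1.973 kg·m².
ω_f = L / I = -1.722 / 1.973 = -0.8727 rev/s.
KE_i = ½ΣIω² = 2827 J; KE_f = ½(1.973)(5.483)² = 29.66 J.
Fraction dissipated = (KE_i − KE_f)/KE_i = 0.9895.

fraction ≈ 0.990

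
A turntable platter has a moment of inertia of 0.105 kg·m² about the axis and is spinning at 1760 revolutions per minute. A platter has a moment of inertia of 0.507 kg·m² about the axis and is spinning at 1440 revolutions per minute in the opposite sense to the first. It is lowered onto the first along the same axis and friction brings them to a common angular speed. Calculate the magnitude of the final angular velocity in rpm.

|ω_f| ≈ 891 rpm

The coupling torques are internal; angular momentum about the shared axis is conserved.
Taking A's sense as positive: L = (0.1050)(1760) − (0.5070)(1440) = -545.3 kg·m²·rpm.
Combined I = 0.1050 + 0.5070 = 0.6120 kg·m².
ω_f = L / I = -545.3 / 0.6120 = -891.0 rpm.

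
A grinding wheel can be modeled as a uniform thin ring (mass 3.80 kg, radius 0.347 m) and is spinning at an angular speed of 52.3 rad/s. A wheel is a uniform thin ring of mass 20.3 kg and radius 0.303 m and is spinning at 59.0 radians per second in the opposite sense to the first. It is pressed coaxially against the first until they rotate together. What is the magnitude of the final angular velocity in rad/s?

|ω_f| ≈ 37.1 rad/s

The coupling torques are internal; angular momentum about the shared axis is conserved.
Moments of inertia: I_A = (3.80)(0.347)² = 0.4576 kg·m²; I_B = (20.3)(0.303)² = 1.864 kg·m².
Taking A's sense as positive: L = (0.4576)(52.3) − (1.864)(59.0) = -86.03 kg·m²·rad/s.
Combined I = 0.4576 + 1.864 = 2.321 kg·m².
ω_f = L / I = -86.03 / 2.321 = -37.06 rad/s.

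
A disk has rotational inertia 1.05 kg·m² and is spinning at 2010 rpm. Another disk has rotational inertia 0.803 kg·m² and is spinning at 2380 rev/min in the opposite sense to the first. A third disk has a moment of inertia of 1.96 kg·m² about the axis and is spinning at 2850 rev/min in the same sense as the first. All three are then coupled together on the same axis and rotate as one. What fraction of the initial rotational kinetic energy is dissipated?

fraction ≈ 0.645

No external torque acts about the common axis, so total angular momentum is conserved.
Taking A's sense as positive: L = (1.050)(2010) − (0.8030)(2380) + (1.960)(2850) = 5785 kg·m²·rpm.
Combined I = 1.050 + 0.8030 + 1.960 = 3.813 kg·m².
ω_f = L / I = 5785 / 3.813 = 1517 rpm.
KE_i = ½ΣIω² = 1.355e+05 J; KE_f = ½(3.813)(158.9)² = 48130 J.
Fraction dissipated = (KE_i − KE_f)/KE_i = 0.6448.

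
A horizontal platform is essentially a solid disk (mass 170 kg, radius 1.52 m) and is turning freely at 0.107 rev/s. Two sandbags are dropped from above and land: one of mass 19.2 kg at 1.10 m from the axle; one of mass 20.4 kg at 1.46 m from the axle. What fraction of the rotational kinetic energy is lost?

fraction ≈ 0.254

No external torque acts about the axle; L_before = L_after.
I_p = ½(170)(1.52)² = 196.4 kg·m².
Added inertia Σmr² = (19.2)(1.10)² + (20.4)(1.46)² = 66.72 kg·m²; I_f = 196.4 + 66.72 = 263.1 kg·m².
ω_f = I_p ω_i / I_f = (196.4)(0.107) / 263.1 = 0.07987 rev/s.
KE_i = ½(196.4)(0.6723 rad/s)² = 44.38 J; KE_f = ½(263.1)(0.5018)² = 33.13 J.
Fraction lost = 0.2536.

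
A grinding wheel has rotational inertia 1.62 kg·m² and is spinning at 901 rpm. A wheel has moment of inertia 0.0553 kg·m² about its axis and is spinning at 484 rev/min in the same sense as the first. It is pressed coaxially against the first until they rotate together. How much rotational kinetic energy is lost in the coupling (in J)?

The coupling torques are internal; angular momentum about the shared axis is conserved.
Taking A's sense as positive: L = (1.620)(901) + (0.05530)(484) = 1486 kg·m²·rpm.
Combined I = 1.620 + 0.05530 = 1.675 kg·m².
ω_f = L / I = 1486 / 1.675 = 887.2 rpm.
KE_i = ½ΣIω² = 7282 J; KE_f = ½(1.675)(92.91)² = 7231 J.

ΔKE lost ≈ 51.0 J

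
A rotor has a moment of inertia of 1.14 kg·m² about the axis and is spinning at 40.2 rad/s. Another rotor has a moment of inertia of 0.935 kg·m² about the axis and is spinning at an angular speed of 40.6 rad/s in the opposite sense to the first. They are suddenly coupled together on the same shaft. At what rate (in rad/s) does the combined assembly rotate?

No external torque acts about the common axis, so total angular momentum is conserved.
Taking A's sense as positive: L = (1.140)(40.2) − (0.9350)(40.6) = 7.867 kg·m²·rad/s.
Combined I = 1.140 + 0.9350 = 2.075 kg·m².
ω_f = L / I = 7.867 / 2.075 = 3.791 rad/s.

|ω_f| ≈ 3.79 rad/s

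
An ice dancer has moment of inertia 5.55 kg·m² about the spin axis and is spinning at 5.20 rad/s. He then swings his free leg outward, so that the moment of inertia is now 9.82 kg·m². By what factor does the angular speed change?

ω₂/ω₁ ≈ 0.565

Angular momentum about the spin axis is conserved since the torque about it is zero.
ω₂/ω₁ = I₁/I₂ = 5.550 / 9.820 = 0.5652.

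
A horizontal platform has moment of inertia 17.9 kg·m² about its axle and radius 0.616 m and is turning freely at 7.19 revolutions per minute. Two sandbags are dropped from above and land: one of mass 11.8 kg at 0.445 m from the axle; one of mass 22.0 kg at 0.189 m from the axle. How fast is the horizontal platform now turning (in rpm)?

The added mass arrives with no angular momentum about the axle, and any external torque about the axle is negligible, so the system's angular momentum is conserved.
Added inertia Σmr² = (11.8)(0.445)² + (22.0)(0.189)² = 3.123 kg·m²; I_f = 17.90 + 3.123 = 21.02 kg·m².
ω_f = I_p ω_i / I_f = (17.90)(7.19) / 21.02 = 6.122 rpm.

ω_f ≈ 6.12 rpm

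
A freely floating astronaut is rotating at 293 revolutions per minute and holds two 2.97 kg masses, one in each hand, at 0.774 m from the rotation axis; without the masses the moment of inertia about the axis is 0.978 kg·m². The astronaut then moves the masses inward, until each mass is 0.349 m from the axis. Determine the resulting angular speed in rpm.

No external torque acts about the spin axis, so angular momentum is conserved.
I₁ = 0.978 + 2(2.97)(0.774)² = 4.537 kg·m²; I₂ = 0.978 + 2(2.97)(0.349)² = 1.701 kg·m².
ω₂ = I₁ω₁ / I₂ = (4.537)(293 rpm) / (1.701) = 781.2 rpm.

ω₂ ≈ 781 rpm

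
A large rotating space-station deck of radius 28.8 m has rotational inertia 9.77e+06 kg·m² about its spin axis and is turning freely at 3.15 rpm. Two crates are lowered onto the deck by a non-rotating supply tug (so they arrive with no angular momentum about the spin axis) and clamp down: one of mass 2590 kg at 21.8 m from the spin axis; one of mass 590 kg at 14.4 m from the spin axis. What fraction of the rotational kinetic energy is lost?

The added mass arrives with no angular momentum about the spin axis, and any external torque about the spin axis is negligible, so the system's angular momentum is conserved.
Added inertia Σmr² = (2590)(21.8)² + (590)(14.4)² = 1.353e+06 kg·m²; I_f = 9.770e+06 + 1.353e+06 = 1.112e+07 kg·m².
ω_f = I_p ω_i / I_f = (9.770e+06)(3.15) / 1.112e+07 = 2.767 rpm.
KE_i = ½(9.770e+06)(0.3299 rad/s)² = 5.315e+05 J; KE_f = ½(1.112e+07)(0.2897)² = 4.669e+05 J.
Fraction lost = 0.1217.

fraction ≈ 0.122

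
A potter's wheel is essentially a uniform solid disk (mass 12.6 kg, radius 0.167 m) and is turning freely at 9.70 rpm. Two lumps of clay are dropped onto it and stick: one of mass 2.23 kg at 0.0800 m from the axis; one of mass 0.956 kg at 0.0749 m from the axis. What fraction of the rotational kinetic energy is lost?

fraction ≈ 0.101

No external torque acts about the axis; L_before = L_after.
I_p = ½(12.6)(0.167)² = 0.1757 kg·m².
Added inertia Σmr² = (2.23)(0.0800)² + (0.956)(0.0749)² = 0.01964 kg·m²; I_f = 0.1757 + 0.01964 = 0.1953 kg·m².
ω_f = I_p ω_i / I_f = (0.1757)(9.70) / 0.1953 = 8.725 rpm.
KE_i = ½(0.1757)(1.016 rad/s)² = 0.09065 J; KE_f = ½(0.1953)(0.9137)² = 0.08153 J.
Fraction lost = 0.1005.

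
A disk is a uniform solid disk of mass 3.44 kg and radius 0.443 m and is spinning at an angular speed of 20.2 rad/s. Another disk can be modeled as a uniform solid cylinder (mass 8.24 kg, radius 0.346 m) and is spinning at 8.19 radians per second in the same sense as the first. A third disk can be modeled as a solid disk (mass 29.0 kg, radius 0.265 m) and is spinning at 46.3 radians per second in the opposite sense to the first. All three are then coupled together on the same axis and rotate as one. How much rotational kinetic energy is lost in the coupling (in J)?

No external torque acts about the common axis, so total angular momentum is conserved.
Moments of inertia: I_A = ½(3.44)(0.443)² = 0.3375 kg·m²; I_B = ½(8.24)(0.346)² = 0.4932 kg·m²; I_C = ½(29.0)(0.265)² = 1.018 kg·m².
Taking A's sense as positive: L = (0.3375)(20.2) + (0.4932)(8.19) − (1.018)(46.3) = -36.29 kg·m²·rad/s.
Combined I = 0.3375 + 0.4932 + 1.018 = 1.849 kg·m².
ω_f = L / I = -36.29 / 1.849 = -19.63 rad/s.
KE_i = ½ΣIω² = 1177 J; KE_f = ½(1.849)(19.63)² = 356.1 J.

ΔKE lost ≈ 821 J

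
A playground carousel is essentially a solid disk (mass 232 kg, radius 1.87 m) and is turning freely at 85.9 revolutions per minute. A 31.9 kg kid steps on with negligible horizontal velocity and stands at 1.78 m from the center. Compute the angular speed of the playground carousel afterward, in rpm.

No external torque acts about the center; L_before = L_after.
I_p = ½(232)(1.87)² = 405.6 kg·m².
Added inertia Σmr² = (31.9)(1.78)² = 101.1 kg·m²; I_f = 405.6 + 101.1 = 506.7 kg·m².
ω_f = I_p ω_i / I_f = (405.6)(85.9) / 506.7 = 68.77 rpm.

ω_f ≈ 68.8 rpm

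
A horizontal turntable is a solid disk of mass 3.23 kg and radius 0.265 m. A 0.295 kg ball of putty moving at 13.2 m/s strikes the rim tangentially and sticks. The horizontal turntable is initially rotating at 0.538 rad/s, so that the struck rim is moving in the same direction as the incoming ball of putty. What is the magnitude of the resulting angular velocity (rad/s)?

|ω_f| ≈ 8.15 rad/s

The axle reaction passes through the axle and exerts no torque about it; angular momentum about the axle is conserved through the impact.
I_p = ½(3.23)(0.265)² = 0.1134 kg·m². Taking the sense of the ball of putty's angular momentum as positive, L_{ball} = m v R = (0.295)(13.2)(0.265) = 1.032 kg·m²/s.
L_i = +I_p ω_p + m v R = +(0.1134)(0.538) + 1.032 = 1.093 kg·m²/s.
After sticking, I_f = I_p + m R² = 0.1134 + (0.295)(0.265)² = 0.1341 kg·m².
ω_f = L_i / I_f = 1.093 / 0.1341 = 8.148 rad/s.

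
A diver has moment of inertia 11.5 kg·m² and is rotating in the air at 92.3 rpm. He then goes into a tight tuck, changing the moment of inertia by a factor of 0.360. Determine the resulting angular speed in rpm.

ω₂ ≈ 256 rpm

Angular momentum about the spin axis is conserved since the torque about it is zero.
I₂ = 0.360 × 11.5 = 4.140 kg·m².
ω₂ = I₁ω₁ / I₂ = (11.50)(92.3 rpm) / (4.140) = 256.4 rpm.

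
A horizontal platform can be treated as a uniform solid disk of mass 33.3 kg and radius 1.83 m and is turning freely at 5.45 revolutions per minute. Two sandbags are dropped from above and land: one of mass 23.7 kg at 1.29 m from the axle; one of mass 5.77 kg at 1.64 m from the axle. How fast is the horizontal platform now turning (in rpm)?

The added mass arrives with no angular momentum about the axle, and any external torque about the axle is negligible, so the system's angular momentum is conserved.
I_p = ½(33.3)(1.83)² = 55.76 kg·m².
Added inertia Σmr² = (23.7)(1.29)² + (5.77)(1.64)² = 54.96 kg·m²; I_f = 55.76 + 54.96 = 110.7 kg·m².
ω_f = I_p ω_i / I_f = (55.76)(5.45) / 110.7 = 2.745 rpm.

ω_f ≈ 2.74 rpm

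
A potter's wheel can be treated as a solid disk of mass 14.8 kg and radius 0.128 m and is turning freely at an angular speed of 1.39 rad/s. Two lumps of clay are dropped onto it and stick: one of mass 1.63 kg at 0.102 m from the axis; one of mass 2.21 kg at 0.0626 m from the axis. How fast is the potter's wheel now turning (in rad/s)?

ω_f ≈ 1.15 rad/s

The added mass arrives with no angular momentum about the axis, and any external torque about the axis is negligible, so the system's angular momentum is conserved.
I_p = ½(14.8)(0.128)² = 0.1212 kg·m².
Added inertia Σmr² = (1.63)(0.102)² + (2.21)(0.0626)² = 0.02562 kg·m²; I_f = 0.1212 + 0.02562 = 0.1469 kg·m².
ω_f = I_p ω_i / I_f = (0.1212)(1.39) / 0.1469 = 1.148 rad/s.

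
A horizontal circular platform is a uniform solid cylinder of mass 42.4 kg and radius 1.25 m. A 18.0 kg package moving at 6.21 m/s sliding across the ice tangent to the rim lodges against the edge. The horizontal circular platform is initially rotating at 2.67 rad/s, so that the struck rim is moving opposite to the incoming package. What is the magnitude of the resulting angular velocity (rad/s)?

|ω_f| ≈ 0.837 rad/s

The axle reaction passes through the central axle and exerts no torque about it; angular momentum about the central axle is conserved through the impact.
I_p = ½(42.4)(1.25)² = 33.12 kg·m². Taking the sense of the package's angular momentum as positive, L_{package} = m v R = (18.0)(6.21)(1.25) = 139.7 kg·m²/s.
L_i = −I_p ω_p + m v R = −(33.12)(2.67) + 139.7 = 51.28 kg·m²/s.
After sticking, I_f = I_p + m R² = 33.12 + (18.0)(1.25)² = 61.25 kg·m².
ω_f = L_i / I_f = 51.28 / 61.25 = 0.8372 rad/s.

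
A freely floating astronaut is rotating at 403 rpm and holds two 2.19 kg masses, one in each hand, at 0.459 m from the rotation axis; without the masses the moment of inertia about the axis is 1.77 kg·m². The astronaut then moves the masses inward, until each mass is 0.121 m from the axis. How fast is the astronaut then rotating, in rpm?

With no external torque about the axis, L is conserved: I₁ω₁ = I₂ω₂.
I₁ = 1.77 + 2(2.19)(0.459)² = 2.693 kg·m²; I₂ = 1.77 + 2(2.19)(0.121)² = 1.834 kg·m².
ω₂ = I₁ω₁ / I₂ = (2.693)(403 rpm) / (1.834) = 591.7 rpm.

ω₂ ≈ 592 rpm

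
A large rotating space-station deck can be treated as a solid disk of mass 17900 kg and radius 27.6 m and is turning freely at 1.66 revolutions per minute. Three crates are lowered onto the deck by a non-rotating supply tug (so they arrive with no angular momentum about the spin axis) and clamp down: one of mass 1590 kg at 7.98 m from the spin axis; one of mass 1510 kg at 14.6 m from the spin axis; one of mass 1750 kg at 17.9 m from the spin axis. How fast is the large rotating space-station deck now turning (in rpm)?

ω_f ≈ 1.45 rpm

No external torque acts about the spin axis; L_before = L_after.
I_p = ½(17900)(27.6)² = 6.818e+06 kg·m².
Added inertia Σmr² = (1590)(7.98)² + (1510)(14.6)² + (1750)(17.9)² = 9.838e+05 kg·m²; I_f = 6.818e+06 + 9.838e+05 = 7.802e+06 kg·m².
ω_f = I_p ω_i / I_f = (6.818e+06)(1.66) / 7.802e+06 = 1.451 rpm.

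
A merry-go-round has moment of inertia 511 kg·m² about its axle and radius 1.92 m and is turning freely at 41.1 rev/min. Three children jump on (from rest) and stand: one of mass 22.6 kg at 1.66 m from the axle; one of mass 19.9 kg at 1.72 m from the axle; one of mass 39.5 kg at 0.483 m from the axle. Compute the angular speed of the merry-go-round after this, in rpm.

The added mass arrives with no angular momentum about the axle, and any external torque about the axle is negligible, so the system's angular momentum is conserved.
Added inertia Σmr² = (22.6)(1.66)² + (19.9)(1.72)² + (39.5)(0.483)² = 130.4 kg·m²; I_f = 511.0 + 130.4 = 641.4 kg·m².
ω_f = I_p ω_i / I_f = (511.0)(41.1) / 641.4 = 32.75 rpm.

ω_f ≈ 32.7 rpm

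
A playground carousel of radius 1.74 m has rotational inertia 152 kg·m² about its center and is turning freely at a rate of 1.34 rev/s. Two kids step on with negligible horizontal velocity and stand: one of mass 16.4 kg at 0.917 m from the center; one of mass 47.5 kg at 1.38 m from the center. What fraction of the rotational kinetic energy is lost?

fraction ≈ 0.407

No external torque acts about the center; L_before = L_after.
Added inertia Σmr² = (16.4)(0.917)² + (47.5)(1.38)² = 104.2 kg·m²; I_f = 152.0 + 104.2 = 256.2 kg·m².
ω_f = I_p ω_i / I_f = (152.0)(1.34) / 256.2 = 0.7949 rev/s.
KE_i = ½(152.0)(8.419 rad/s)² = 5387 J; KE_f = ½(256.2)(4.994)² = 3196 J.
Fraction lost = 0.4068.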